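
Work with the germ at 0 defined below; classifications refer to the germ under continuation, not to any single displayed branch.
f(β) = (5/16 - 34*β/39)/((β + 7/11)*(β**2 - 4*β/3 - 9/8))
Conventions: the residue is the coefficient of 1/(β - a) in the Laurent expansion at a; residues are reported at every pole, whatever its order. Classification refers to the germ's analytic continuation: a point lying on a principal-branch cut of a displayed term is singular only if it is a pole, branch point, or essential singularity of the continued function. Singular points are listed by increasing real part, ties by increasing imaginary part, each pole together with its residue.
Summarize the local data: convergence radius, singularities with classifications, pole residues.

Radius of convergence at 0: -2/3 + (1/12)*sqrt(226).
At -7/11: a pole of order 1; residue 65483/9698.
At 2/3 - (1/12)*sqrt(226): a pole of order 1; residue -65483/19396 - (230615/1095874)*sqrt(226).
At 2/3 + (1/12)*sqrt(226): a pole of order 1; residue -65483/19396 + (230615/1095874)*sqrt(226).

Denominator factor (β**2 - 4*β/3 - 9/8): discriminant 113/18, real irrational roots 2/3 + (1/12)*sqrt(226) and 2/3 - (1/12)*sqrt(226); poles of order 1, moduli 2/3 + (1/12)*sqrt(226) and -2/3 + (1/12)*sqrt(226).
Denominator factor (β + 7/11): pole of order 1 at -7/11, modulus 7/11.
The radius of convergence is the smallest modulus among the singular points: -2/3 + (1/12)*sqrt(226).
At the order-1 pole -7/11 set g(β) = (β - (-7/11))*f(β) = (5/16 - 34*β/39)/(β**2 - 4*β/3 - 9/8).
Simple pole: residue = g(a) at a = -7/11, which is 65483/9698.
The factor β**2 - 4*β/3 - 9/8 splits as (β - a)(β - a') with a = 2/3 - (1/12)*sqrt(226), a' = 2/3 + (1/12)*sqrt(226). At the order-1 pole a set g(β) = (β - a)*f(β) = [(5/16 - 34*β/39)/(β + 7/11)] / (β - a').
Simple pole: residue = g(a) at a = 2/3 - (1/12)*sqrt(226), which is -65483/19396 - (230615/1095874)*sqrt(226).
The factor β**2 - 4*β/3 - 9/8 splits as (β - a)(β - a') with a = 2/3 + (1/12)*sqrt(226), a' = 2/3 - (1/12)*sqrt(226). At the order-1 pole a set g(β) = (β - a)*f(β) = [(5/16 - 34*β/39)/(β + 7/11)] / (β - a').
Simple pole: residue = g(a) at a = 2/3 + (1/12)*sqrt(226), which is -65483/19396 + (230615/1095874)*sqrt(226).
List the singular points by increasing real part (a conjugate pair: the negative imaginary part first).


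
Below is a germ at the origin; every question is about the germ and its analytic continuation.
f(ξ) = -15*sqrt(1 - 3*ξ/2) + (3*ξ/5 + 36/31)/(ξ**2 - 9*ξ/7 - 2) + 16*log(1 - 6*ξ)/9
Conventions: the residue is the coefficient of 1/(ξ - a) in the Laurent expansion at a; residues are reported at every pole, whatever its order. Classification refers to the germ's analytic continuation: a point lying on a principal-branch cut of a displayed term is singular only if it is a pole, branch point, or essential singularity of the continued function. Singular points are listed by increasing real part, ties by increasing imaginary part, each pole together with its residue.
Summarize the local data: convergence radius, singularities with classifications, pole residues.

Radius of convergence at 0: 1/6.
At 9/14 - (1/14)*sqrt(473): a pole of order 1; residue 3/10 - (3357/146630)*sqrt(473).
At 1/6: a logarithmic branch point.
At 2/3: an algebraic (square-root) branch point.
At 9/14 + (1/14)*sqrt(473): a pole of order 1; residue 3/10 + (3357/146630)*sqrt(473).

Denominator factor (ξ**2 - 9*ξ/7 - 2): discriminant 473/49, real irrational roots 9/14 + (1/14)*sqrt(473) and 9/14 - (1/14)*sqrt(473); poles of order 1, moduli 9/14 + (1/14)*sqrt(473) and -9/14 + (1/14)*sqrt(473).
Branch term (-15)*sqrt(1 - ξ/(2/3)): its argument vanishes at ξ = 2/3, a square-root branch point, modulus 2/3.
Branch term (16/9)*log(1 - ξ/(1/6)): its argument vanishes at ξ = 1/6, a logarithmic branch point, modulus 1/6.
The radius of convergence is the smallest modulus among the singular points: 1/6.
The branch terms are analytic at 9/14 - (1/14)*sqrt(473) and contribute nothing to the residue; only the rational part matters.
The factor ξ**2 - 9*ξ/7 - 2 splits as (ξ - a)(ξ - a') with a = 9/14 - (1/14)*sqrt(473), a' = 9/14 + (1/14)*sqrt(473). At the order-1 pole a set g(ξ) = (ξ - a)*(rational part) = [3*ξ/5 + 36/31] / (ξ - a').
Simple pole: residue = g(a) at a = 9/14 - (1/14)*sqrt(473), which is 3/10 - (3357/146630)*sqrt(473).
The branch terms are analytic at 9/14 + (1/14)*sqrt(473) and contribute nothing to the residue; only the rational part matters.
The factor ξ**2 - 9*ξ/7 - 2 splits as (ξ - a)(ξ - a') with a = 9/14 + (1/14)*sqrt(473), a' = 9/14 - (1/14)*sqrt(473). At the order-1 pole a set g(ξ) = (ξ - a)*(rational part) = [3*ξ/5 + 36/31] / (ξ - a').
Simple pole: residue = g(a) at a = 9/14 + (1/14)*sqrt(473), which is 3/10 + (3357/146630)*sqrt(473).
List the singular points by increasing real part (a conjugate pair: the negative imaginary part first).


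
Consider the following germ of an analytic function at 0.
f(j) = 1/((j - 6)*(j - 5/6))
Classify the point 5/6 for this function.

The point is a pole of order 1.

The denominator factor j - 5/6 vanishes at 5/6 and appears to the power 1; the numerator there equals 1, nonzero, and no other factor vanishes.
Hence a pole whose order is the multiplicity, 1.


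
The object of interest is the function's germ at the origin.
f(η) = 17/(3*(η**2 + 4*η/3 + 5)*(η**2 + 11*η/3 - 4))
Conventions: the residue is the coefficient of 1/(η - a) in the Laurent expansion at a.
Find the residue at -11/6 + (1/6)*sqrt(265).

The residue is 119/2452 + (4063/649780)*sqrt(265).

The factor η**2 + 11*η/3 - 4 splits as (η - a)(η - a') with a = -11/6 + (1/6)*sqrt(265), a' = -11/6 - (1/6)*sqrt(265). At the order-1 pole a set g(η) = (η - a)*f(η) = [17/(3*(η**2 + 4*η/3 + 5))] / (η - a').
Simple pole: residue = g(a) at a = -11/6 + (1/6)*sqrt(265), which is 119/2452 + (4063/649780)*sqrt(265).


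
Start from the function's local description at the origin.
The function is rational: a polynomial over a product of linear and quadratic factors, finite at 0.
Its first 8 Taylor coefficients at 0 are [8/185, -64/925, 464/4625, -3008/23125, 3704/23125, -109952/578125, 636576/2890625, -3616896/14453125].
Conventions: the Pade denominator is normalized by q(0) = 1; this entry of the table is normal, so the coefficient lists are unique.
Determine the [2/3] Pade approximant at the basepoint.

Taylor coefficients needed (read off): a_0 = 8/185, a_1 = -64/925, a_2 = 464/4625, a_3 = -3008/23125, a_4 = 3704/23125, a_5 = -109952/578125.
Write the denominator as Q(η) = 1 + q1*η + q2*η^2 + q3*η^3. Requiring Q*f - P = O(η^6) with deg P <= 2 kills the coefficients of η^3..η^5 in Q*f:
  η^3: a_3 + q1*a_2 + q2*a_1 + q3*a_0 = 0, i.e. -3008/23125 + (464/4625)*q1 + (-64/925)*q2 + (8/185)*q3 = 0.
  η^4: a_4 + q1*a_3 + q2*a_2 + q3*a_1 = 0, i.e. 3704/23125 + (-3008/23125)*q1 + (464/4625)*q2 + (-64/925)*q3 = 0.
  η^5: a_5 + q1*a_4 + q2*a_3 + q3*a_2 = 0, i.e. -109952/578125 + (3704/23125)*q1 + (-3008/23125)*q2 + (464/4625)*q3 = 0.
Solving this linear system: q1 = 252/145, q2 = 693/1450, q3 = -188/725.
The numerator is Q*f truncated at degree 2: P0 = a_0 = 8/185; P1 = a_1 + q1*a_0 = 32/5365; P2 = a_2 + q1*a_1 + q2*a_0 = 4/5365.

The Pade approximant has numerator coefficients [8/185, 32/5365, 4/5365]; denominator coefficients [1, 252/145, 693/1450, -188/725].


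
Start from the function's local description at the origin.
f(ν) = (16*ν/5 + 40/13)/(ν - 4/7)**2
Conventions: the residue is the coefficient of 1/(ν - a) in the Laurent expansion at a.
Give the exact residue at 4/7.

The residue is 16/5.

At the order-2 pole 4/7 set g(ν) = (ν - (4/7))^2*f(ν) = 16*ν/5 + 40/13.
Order-2 pole: residue = g'(a); g'(4/7) = 16/5, so the residue is 16/5.


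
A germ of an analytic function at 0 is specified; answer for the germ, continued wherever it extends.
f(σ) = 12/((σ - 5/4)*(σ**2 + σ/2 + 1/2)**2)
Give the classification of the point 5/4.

The denominator factor σ - 5/4 vanishes at 5/4 and appears to the power 1; the numerator there equals 12, nonzero, and no other factor vanishes.
Hence a pole whose order is the multiplicity, 1.

The point is a pole of order 1.


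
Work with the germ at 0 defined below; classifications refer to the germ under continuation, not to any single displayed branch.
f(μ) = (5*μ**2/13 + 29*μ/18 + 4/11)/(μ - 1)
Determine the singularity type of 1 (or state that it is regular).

The denominator factor μ - 1 vanishes at 1 and appears to the power 1; the numerator there equals 6073/2574, nonzero, and no other factor vanishes.
Hence a pole whose order is the multiplicity, 1.

The point is a pole of order 1.


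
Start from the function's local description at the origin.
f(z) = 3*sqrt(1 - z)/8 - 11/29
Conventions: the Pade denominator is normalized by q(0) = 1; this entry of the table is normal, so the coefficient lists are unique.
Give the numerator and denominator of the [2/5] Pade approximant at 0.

Taylor coefficients needed (expand at 0): a_0 = -1/232, a_1 = -3/16, a_2 = -3/64, a_3 = -3/128, a_4 = -15/1024, a_5 = -21/2048, a_6 = -63/8192, a_7 = -99/16384.
Write the denominator as Q(z) = 1 + q1*z + q2*z^2 + q3*z^3 + q4*z^4 + q5*z^5. Requiring Q*f - P = O(z^8) with deg P <= 2 kills the coefficients of z^3..z^7 in Q*f:
  z^3: a_3 + q1*a_2 + q2*a_1 + q3*a_0 = 0, i.e. -3/128 + (-3/64)*q1 + (-3/16)*q2 + (-1/232)*q3 = 0.
  z^4: a_4 + q1*a_3 + q2*a_2 + q3*a_1 + q4*a_0 = 0, i.e. -15/1024 + (-3/128)*q1 + (-3/64)*q2 + (-3/16)*q3 + (-1/232)*q4 = 0.
  z^5: a_5 + q1*a_4 + q2*a_3 + q3*a_2 + q4*a_1 + q5*a_0 = 0, i.e. -21/2048 + (-15/1024)*q1 + (-3/128)*q2 + (-3/64)*q3 + (-3/16)*q4 + (-1/232)*q5 = 0.
  z^6: a_6 + q1*a_5 + q2*a_4 + q3*a_3 + q4*a_2 + q5*a_1 = 0, i.e. -63/8192 + (-21/2048)*q1 + (-15/1024)*q2 + (-3/128)*q3 + (-3/64)*q4 + (-3/16)*q5 = 0.
  z^7: a_7 + q1*a_6 + q2*a_5 + q3*a_4 + q4*a_3 + q5*a_2 = 0, i.e. -99/16384 + (-63/8192)*q1 + (-21/2048)*q2 + (-15/1024)*q3 + (-3/128)*q4 + (-3/64)*q5 = 0.
Solving this linear system: q1 = -10407099/10415638, q2 = 18145275/145818932, q3 = 4541835/291637864, q4 = 18211449/4666205824, q5 = 9173715/9332411648.
The numerator is Q*f truncated at degree 2: P0 = a_0 = -1/232; P1 = a_1 + q1*a_0 = -221336577/1208214008; P2 = a_2 + q1*a_1 + q2*a_0 = 9467994261/67659984448.

The Pade approximant has numerator coefficients [-1/232, -221336577/1208214008, 9467994261/67659984448]; denominator coefficients [1, -10407099/10415638, 18145275/145818932, 4541835/291637864, 18211449/4666205824, 9173715/9332411648].


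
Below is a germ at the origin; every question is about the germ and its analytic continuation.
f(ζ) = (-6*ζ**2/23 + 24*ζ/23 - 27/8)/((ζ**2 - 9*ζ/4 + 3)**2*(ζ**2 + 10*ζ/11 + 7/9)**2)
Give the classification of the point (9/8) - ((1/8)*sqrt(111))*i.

The denominator factor ζ**2 - 9*ζ/4 + 3 vanishes at (9/8) - ((1/8)*sqrt(111))*i and appears to the power 2; the numerator there equals (-765/368) - ((21/368)*sqrt(111))*i, nonzero, and no other factor vanishes.
Hence a pole whose order is the multiplicity, 2.

The point is a pole of order 2.


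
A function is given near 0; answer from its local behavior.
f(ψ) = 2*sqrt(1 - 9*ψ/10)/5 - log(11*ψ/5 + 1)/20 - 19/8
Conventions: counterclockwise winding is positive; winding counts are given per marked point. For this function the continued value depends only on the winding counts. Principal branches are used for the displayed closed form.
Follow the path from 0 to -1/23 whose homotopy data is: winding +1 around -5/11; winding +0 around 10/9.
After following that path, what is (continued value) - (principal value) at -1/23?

The rational part is single-valued and drops out of the difference; each branch term changes only by its own monodromy.
(2/5)*sqrt(1 - ψ/(10/9)): winding +0 is even, the square root returns to the same sheet, contribution 0.
(-1/20)*log(1 - ψ/(-5/11)): each positive loop around -5/11 adds 2*pi*i to the log, so winding +1 contributes (-1/20)*(1)*2*pi*i = -(1/10)*pi*i.
Summing the contributions at ψ = -1/23 gives -(1/10)*pi*i.

Continued minus principal equals -(1/10)*pi*i.


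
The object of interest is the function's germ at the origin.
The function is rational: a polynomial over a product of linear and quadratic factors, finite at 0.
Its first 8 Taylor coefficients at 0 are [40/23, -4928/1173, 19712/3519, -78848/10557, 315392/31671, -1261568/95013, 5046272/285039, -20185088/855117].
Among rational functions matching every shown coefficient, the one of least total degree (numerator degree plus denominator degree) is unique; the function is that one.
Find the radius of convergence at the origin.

No rational of total degree below 2 reproduces all 8 coefficients; solving the [1/1] Pade equations on them gives f(β) = (30/23 - 24*β/17)/(β + 3/4), whose expansion matches every shown term.
Denominator factor (β + 3/4): pole of order 1 at -3/4, modulus 3/4.
The radius of convergence is the smallest modulus among the singular points: 3/4.

The radius of convergence is 3/4.


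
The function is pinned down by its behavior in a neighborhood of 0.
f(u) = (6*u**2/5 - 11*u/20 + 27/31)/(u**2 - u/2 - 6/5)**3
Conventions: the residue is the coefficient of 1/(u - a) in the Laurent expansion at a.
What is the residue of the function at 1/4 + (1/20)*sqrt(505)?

The factor u**2 - u/2 - 6/5 splits as (u - a)(u - a') with a = 1/4 + (1/20)*sqrt(505), a' = 1/4 - (1/20)*sqrt(505). At the order-3 pole a set g(u) = (u - a)^3*f(u) = [6*u**2/5 - 11*u/20 + 27/31] / (u - a')^3.
Order-3 pole: residue = g''(a)/2; g''(1/4 + (1/20)*sqrt(505)) = (90312/31939331)*sqrt(505), so the residue is (45156/31939331)*sqrt(505).

The residue is (45156/31939331)*sqrt(505).


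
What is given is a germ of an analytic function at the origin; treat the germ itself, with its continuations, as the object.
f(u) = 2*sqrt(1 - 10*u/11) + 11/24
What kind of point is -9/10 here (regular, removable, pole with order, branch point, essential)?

The point is a regular point.

There is no denominator, hence no pole anywhere.
Branch term sqrt(1 - u/(11/10)): argument at -9/10 is 20/11, nonzero, so -9/10 is not its branch point (a point on a principal cut is still regular for the continued germ).
So the germ continues analytically to -9/10.


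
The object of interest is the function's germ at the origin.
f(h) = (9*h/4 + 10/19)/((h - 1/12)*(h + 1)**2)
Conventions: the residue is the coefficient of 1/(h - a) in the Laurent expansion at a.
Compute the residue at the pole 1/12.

At the order-1 pole 1/12 set g(h) = (h - (1/12))*f(h) = (9*h/4 + 10/19)/(h + 1)**2.
Simple pole: residue = g(a) at a = 1/12, which is 1953/3211.

The residue is 1953/3211.


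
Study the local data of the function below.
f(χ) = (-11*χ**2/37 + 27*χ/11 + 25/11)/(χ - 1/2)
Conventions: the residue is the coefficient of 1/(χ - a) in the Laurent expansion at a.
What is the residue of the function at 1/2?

At the order-1 pole 1/2 set g(χ) = (χ - (1/2))*f(χ) = -11*χ**2/37 + 27*χ/11 + 25/11.
Simple pole: residue = g(a) at a = 1/2, which is 507/148.

The residue is 507/148.


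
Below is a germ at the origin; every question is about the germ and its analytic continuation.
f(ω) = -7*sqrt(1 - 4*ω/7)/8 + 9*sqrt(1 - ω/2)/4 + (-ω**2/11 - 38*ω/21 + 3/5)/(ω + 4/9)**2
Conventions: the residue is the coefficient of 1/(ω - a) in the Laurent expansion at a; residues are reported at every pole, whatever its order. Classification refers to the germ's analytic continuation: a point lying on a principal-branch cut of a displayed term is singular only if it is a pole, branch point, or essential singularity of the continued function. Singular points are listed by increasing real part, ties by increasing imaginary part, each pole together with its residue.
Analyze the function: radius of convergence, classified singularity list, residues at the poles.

Radius of convergence at 0: 4/9.
At -4/9: a pole of order 2; residue -1198/693.
At 7/4: an algebraic (square-root) branch point.
At 2: an algebraic (square-root) branch point.

Denominator factor (ω + 4/9)^2: pole of order 2 at -4/9, modulus 4/9.
Branch term (9/4)*sqrt(1 - ω/(2)): its argument vanishes at ω = 2, a square-root branch point, modulus 2.
Branch term (-7/8)*sqrt(1 - ω/(7/4)): its argument vanishes at ω = 7/4, a square-root branch point, modulus 7/4.
The radius of convergence is the smallest modulus among the singular points: 4/9.
The branch terms are analytic at -4/9 and contribute nothing to the residue; only the rational part matters.
At the order-2 pole -4/9 set g(ω) = (ω - (-4/9))^2*(rational part) = -ω**2/11 - 38*ω/21 + 3/5.
Order-2 pole: residue = g'(a); g'(-4/9) = -1198/693, so the residue is -1198/693.
List the singular points by increasing real part (a conjugate pair: the negative imaginary part first).


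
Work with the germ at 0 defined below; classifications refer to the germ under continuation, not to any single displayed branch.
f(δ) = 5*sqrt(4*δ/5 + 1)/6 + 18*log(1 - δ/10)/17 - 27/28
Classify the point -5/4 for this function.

The point is an algebraic (square-root) branch point.

The term (5/6)*sqrt(1 - δ/(-5/4)) has argument 1 - -5/4/(-5/4) = 0 at -5/4: a square-root (algebraic, two-sheeted) branch point; the remaining terms are analytic or single-valued there.


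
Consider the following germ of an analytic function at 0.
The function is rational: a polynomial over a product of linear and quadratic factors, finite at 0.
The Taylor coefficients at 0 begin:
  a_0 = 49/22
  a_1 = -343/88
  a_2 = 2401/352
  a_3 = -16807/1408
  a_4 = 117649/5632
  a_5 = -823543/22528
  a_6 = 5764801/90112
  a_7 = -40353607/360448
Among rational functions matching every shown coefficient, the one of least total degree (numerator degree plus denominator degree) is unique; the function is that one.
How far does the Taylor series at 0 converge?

No rational of total degree below 1 reproduces all 8 coefficients; solving the [0/1] Pade equations on them gives f(η) = 14/(11*(η + 4/7)), whose expansion matches every shown term.
Denominator factor (η + 4/7): pole of order 1 at -4/7, modulus 4/7.
The radius of convergence is the smallest modulus among the singular points: 4/7.

The radius of convergence is 4/7.


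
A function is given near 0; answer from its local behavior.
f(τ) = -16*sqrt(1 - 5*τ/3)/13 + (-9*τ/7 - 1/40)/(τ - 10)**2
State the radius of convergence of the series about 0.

Denominator factor (τ - 10)^2: pole of order 2 at 10, modulus 10.
Branch term (-16/13)*sqrt(1 - τ/(3/5)): its argument vanishes at τ = 3/5, a square-root branch point, modulus 3/5.
The radius of convergence is the smallest modulus among the singular points: 3/5.

The radius of convergence is 3/5.


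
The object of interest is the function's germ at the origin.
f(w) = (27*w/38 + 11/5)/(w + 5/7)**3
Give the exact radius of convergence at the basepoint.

Denominator factor (w + 5/7)^3: pole of order 3 at -5/7, modulus 5/7.
The radius of convergence is the smallest modulus among the singular points: 5/7.

The radius of convergence is 5/7.


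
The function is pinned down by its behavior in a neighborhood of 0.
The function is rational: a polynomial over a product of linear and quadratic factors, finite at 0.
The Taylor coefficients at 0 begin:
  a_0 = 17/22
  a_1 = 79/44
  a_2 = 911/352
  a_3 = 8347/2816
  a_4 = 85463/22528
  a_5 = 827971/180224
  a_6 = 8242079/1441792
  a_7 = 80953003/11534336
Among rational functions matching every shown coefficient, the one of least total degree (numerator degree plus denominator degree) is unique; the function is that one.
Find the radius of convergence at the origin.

The radius of convergence is -5/12 + (1/12)*sqrt(217).

No rational of total degree below 4 reproduces all 8 coefficients; solving the [2/2] Pade equations on them gives f(z) = (-13*z**2/11 - 7*z/4 - 34/33)/(z**2 + 5*z/6 - 4/3), whose expansion matches every shown term.
Denominator factor (z**2 + 5*z/6 - 4/3): discriminant 217/36, real irrational roots -5/12 + (1/12)*sqrt(217) and -5/12 - (1/12)*sqrt(217); poles of order 1, moduli -5/12 + (1/12)*sqrt(217) and 5/12 + (1/12)*sqrt(217).
The radius of convergence is the smallest modulus among the singular points: -5/12 + (1/12)*sqrt(217).


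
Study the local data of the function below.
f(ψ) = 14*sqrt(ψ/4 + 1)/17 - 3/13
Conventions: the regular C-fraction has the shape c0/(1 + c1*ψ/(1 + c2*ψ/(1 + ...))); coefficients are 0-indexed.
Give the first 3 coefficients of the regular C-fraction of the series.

Taylor coefficients (expand at 0): a_0 = 131/221, a_1 = 7/68, a_2 = -7/1088.
c0 = a_0 = 131/221. Peel one level at a time: if S = 1 + c*ψ/S' with S'(0) = 1, then c is the ψ-coefficient of S and S' = c*ψ/(S - 1).
S_1 = c0/f = 1 + (-91/524)*ψ + (45045/1098304)*ψ^2 + ...; c1 = -91/524.
S_2 = c1*ψ/(S_1 - 1) = 1 + (495/2096)*ψ + ...; c2 = 495/2096.

The regular C-fraction coefficients are [131/221, -91/524, 495/2096].


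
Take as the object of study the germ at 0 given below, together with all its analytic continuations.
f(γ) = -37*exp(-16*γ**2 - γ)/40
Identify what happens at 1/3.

The point is a regular point.

There is no denominator, hence no pole anywhere.
The factor exp(-16*γ**2 - γ) is entire.
So the germ continues analytically to 1/3.


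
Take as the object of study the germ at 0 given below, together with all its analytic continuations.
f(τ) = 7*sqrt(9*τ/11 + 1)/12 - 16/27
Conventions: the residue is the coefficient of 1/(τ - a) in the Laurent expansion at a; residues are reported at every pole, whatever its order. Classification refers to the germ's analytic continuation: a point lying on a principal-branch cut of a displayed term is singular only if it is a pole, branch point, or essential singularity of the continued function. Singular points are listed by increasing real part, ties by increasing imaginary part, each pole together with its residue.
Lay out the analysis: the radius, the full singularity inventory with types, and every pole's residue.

Radius of convergence at 0: 11/9.
At -11/9: an algebraic (square-root) branch point.

Branch term (7/12)*sqrt(1 - τ/(-11/9)): its argument vanishes at τ = -11/9, a square-root branch point, modulus 11/9.
The radius of convergence is the smallest modulus among the singular points: 11/9.


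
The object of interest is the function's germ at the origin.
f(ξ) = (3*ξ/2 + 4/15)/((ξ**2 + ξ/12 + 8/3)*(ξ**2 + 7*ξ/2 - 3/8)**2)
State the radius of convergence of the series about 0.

The radius of convergence is -7/4 + (1/4)*sqrt(55).

Denominator factor (ξ**2 + 7*ξ/2 - 3/8)^2: discriminant 55/4, real irrational roots -7/4 + (1/4)*sqrt(55) and -7/4 - (1/4)*sqrt(55); poles of order 2, moduli -7/4 + (1/4)*sqrt(55) and 7/4 + (1/4)*sqrt(55).
Denominator factor (ξ**2 + ξ/12 + 8/3): discriminant -1535/144, complex-conjugate roots (-1/24) + ((1/24)*sqrt(1535))*i and (-1/24) - ((1/24)*sqrt(1535))*i; poles of order 1, moduli (2/3)*sqrt(6) and (2/3)*sqrt(6).
The radius of convergence is the smallest modulus among the singular points: -7/4 + (1/4)*sqrt(55).


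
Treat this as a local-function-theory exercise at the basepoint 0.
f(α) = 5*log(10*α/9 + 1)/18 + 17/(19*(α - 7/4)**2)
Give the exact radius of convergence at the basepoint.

Denominator factor (α - 7/4)^2: pole of order 2 at 7/4, modulus 7/4.
Branch term (5/18)*log(1 - α/(-9/10)): its argument vanishes at α = -9/10, a logarithmic branch point, modulus 9/10.
The radius of convergence is the smallest modulus among the singular points: 9/10.

The radius of convergence is 9/10.


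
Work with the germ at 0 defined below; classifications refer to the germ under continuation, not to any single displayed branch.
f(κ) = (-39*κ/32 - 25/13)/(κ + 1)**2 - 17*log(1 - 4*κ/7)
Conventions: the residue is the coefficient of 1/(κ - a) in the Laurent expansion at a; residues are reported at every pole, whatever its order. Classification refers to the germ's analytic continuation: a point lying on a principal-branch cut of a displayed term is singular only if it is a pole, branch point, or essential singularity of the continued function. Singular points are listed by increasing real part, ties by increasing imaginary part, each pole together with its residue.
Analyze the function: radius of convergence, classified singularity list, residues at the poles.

Denominator factor (κ + 1)^2: pole of order 2 at -1, modulus 1.
Branch term (-17)*log(1 - κ/(7/4)): its argument vanishes at κ = 7/4, a logarithmic branch point, modulus 7/4.
The radius of convergence is the smallest modulus among the singular points: 1.
The branch term is analytic at -1 and contributes nothing to the residue; only the rational part matters.
At the order-2 pole -1 set g(κ) = (κ - (-1))^2*(rational part) = -39*κ/32 - 25/13.
Order-2 pole: residue = g'(a); g'(-1) = -39/32, so the residue is -39/32.
List the singular points by increasing real part (a conjugate pair: the negative imaginary part first).

Radius of convergence at 0: 1.
At -1: a pole of order 2; residue -39/32.
At 7/4: a logarithmic branch point.


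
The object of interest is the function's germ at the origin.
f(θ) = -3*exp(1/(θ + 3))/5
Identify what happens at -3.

The exponent 1/(θ - (-3)) has a pole at -3, so exp(1/(θ - (-3))) takes every nonzero value near it: an essential singularity (not a pole of any order).

The point is an essential singularity.


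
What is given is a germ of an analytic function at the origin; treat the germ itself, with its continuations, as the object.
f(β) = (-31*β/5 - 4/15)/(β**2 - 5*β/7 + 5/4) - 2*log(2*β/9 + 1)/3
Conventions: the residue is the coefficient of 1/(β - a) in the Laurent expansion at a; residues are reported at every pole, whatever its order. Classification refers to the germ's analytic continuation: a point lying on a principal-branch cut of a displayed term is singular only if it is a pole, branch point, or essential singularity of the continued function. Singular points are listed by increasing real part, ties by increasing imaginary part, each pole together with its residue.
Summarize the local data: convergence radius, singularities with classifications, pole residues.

Radius of convergence at 0: (1/2)*sqrt(5).
At -9/2: a logarithmic branch point.
At (5/14) - ((1/7)*sqrt(55))*i: a pole of order 1; residue (-31/10) - ((521/3300)*sqrt(55))*i.
At (5/14) + ((1/7)*sqrt(55))*i: a pole of order 1; residue (-31/10) + ((521/3300)*sqrt(55))*i.

Denominator factor (β**2 - 5*β/7 + 5/4): discriminant -220/49, complex-conjugate roots (5/14) + ((1/7)*sqrt(55))*i and (5/14) - ((1/7)*sqrt(55))*i; poles of order 1, moduli (1/2)*sqrt(5) and (1/2)*sqrt(5).
Branch term (-2/3)*log(1 - β/(-9/2)): its argument vanishes at β = -9/2, a logarithmic branch point, modulus 9/2.
The radius of convergence is the smallest modulus among the singular points: (1/2)*sqrt(5).
The branch term is analytic at (5/14) - ((1/7)*sqrt(55))*i and contributes nothing to the residue; only the rational part matters.
The factor β**2 - 5*β/7 + 5/4 splits as (β - a)(β - a') with a = (5/14) - ((1/7)*sqrt(55))*i, a' = (5/14) + ((1/7)*sqrt(55))*i. At the order-1 pole a set g(β) = (β - a)*(rational part) = [-31*β/5 - 4/15] / (β - a').
Simple pole: residue = g(a) at a = (5/14) - ((1/7)*sqrt(55))*i, which is (-31/10) - ((521/3300)*sqrt(55))*i.
The branch term is analytic at (5/14) + ((1/7)*sqrt(55))*i and contributes nothing to the residue; only the rational part matters.
The factor β**2 - 5*β/7 + 5/4 splits as (β - a)(β - a') with a = (5/14) + ((1/7)*sqrt(55))*i, a' = (5/14) - ((1/7)*sqrt(55))*i. At the order-1 pole a set g(β) = (β - a)*(rational part) = [-31*β/5 - 4/15] / (β - a').
Simple pole: residue = g(a) at a = (5/14) + ((1/7)*sqrt(55))*i, which is (-31/10) + ((521/3300)*sqrt(55))*i.
List the singular points by increasing real part (a conjugate pair: the negative imaginary part first).


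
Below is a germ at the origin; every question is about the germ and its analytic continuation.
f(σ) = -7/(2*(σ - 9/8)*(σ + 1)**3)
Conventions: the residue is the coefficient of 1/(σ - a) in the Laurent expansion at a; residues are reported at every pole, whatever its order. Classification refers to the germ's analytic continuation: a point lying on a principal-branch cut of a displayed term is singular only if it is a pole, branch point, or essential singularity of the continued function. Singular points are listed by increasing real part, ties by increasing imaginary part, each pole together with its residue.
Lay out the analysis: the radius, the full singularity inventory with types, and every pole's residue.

Denominator factor (σ - 9/8): pole of order 1 at 9/8, modulus 9/8.
Denominator factor (σ + 1)^3: pole of order 3 at -1, modulus 1.
The radius of convergence is the smallest modulus among the singular points: 1.
At the order-3 pole -1 set g(σ) = (σ - (-1))^3*f(σ) = -7/(2*(σ - 9/8)).
Order-3 pole: residue = g''(a)/2; g''(-1) = 3584/4913, so the residue is 1792/4913.
At the order-1 pole 9/8 set g(σ) = (σ - (9/8))*f(σ) = -7/(2*(σ + 1)**3).
Simple pole: residue = g(a) at a = 9/8, which is -1792/4913.
List the singular points by increasing real part (a conjugate pair: the negative imaginary part first).

Radius of convergence at 0: 1.
At -1: a pole of order 3; residue 1792/4913.
At 9/8: a pole of order 1; residue -1792/4913.


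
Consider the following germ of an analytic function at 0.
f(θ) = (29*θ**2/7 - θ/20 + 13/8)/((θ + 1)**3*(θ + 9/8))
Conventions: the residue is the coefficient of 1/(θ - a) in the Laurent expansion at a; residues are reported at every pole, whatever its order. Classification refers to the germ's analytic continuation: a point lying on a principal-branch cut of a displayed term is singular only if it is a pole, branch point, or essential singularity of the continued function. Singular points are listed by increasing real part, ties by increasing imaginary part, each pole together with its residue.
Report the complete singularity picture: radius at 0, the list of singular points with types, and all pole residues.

Radius of convergence at 0: 1.
At -9/8: a pole of order 1; residue -124088/35.
At -1: a pole of order 3; residue 124088/35.

Denominator factor (θ + 1)^3: pole of order 3 at -1, modulus 1.
Denominator factor (θ + 9/8): pole of order 1 at -9/8, modulus 9/8.
The radius of convergence is the smallest modulus among the singular points: 1.
At the order-1 pole -9/8 set g(θ) = (θ - (-9/8))*f(θ) = (29*θ**2/7 - θ/20 + 13/8)/(θ + 1)**3.
Simple pole: residue = g(a) at a = -9/8, which is -124088/35.
At the order-3 pole -1 set g(θ) = (θ - (-1))^3*f(θ) = (29*θ**2/7 - θ/20 + 13/8)/(θ + 9/8).
Order-3 pole: residue = g''(a)/2; g''(-1) = 248176/35, so the residue is 124088/35.
List the singular points by increasing real part (a conjugate pair: the negative imaginary part first).


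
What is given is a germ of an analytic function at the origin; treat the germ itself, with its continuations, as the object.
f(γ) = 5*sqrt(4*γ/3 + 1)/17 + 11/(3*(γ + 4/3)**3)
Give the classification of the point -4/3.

The point is a pole of order 3.

The denominator factor γ + 4/3 vanishes at -4/3 and appears to the power 3; the numerator there equals 11/3, nonzero, and no other factor vanishes.
The branch terms are analytic at this point.
Hence a pole whose order is the multiplicity, 3.


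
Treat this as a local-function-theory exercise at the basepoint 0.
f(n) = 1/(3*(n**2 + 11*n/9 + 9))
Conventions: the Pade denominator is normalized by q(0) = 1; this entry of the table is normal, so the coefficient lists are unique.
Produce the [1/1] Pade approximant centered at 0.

The Pade approximant has numerator coefficients [1/27, -1/33]; denominator coefficients [1, -608/891].

Taylor coefficients needed (expand at 0): a_0 = 1/27, a_1 = -11/2187, a_2 = -608/177147.
Write the denominator as Q(n) = 1 + q1*n. Requiring Q*f - P = O(n^3) with deg P <= 1 kills the coefficients of n^2..n^2 in Q*f:
  n^2: a_2 + q1*a_1 = 0, i.e. -608/177147 + (-11/2187)*q1 = 0.
Solving this linear system: q1 = -608/891.
The numerator is Q*f truncated at degree 1: P0 = a_0 = 1/27; P1 = a_1 + q1*a_0 = -1/33.


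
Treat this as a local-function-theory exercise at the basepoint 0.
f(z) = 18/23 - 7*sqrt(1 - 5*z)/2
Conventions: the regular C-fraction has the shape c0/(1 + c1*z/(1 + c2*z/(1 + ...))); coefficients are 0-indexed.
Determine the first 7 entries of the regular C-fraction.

The regular C-fraction coefficients are [-125/46, 161/50, -447/100, -625/1788, -3845/1788, -2235/3076, -5455/3076].

Taylor coefficients (expand at 0): a_0 = -125/46, a_1 = 35/4, a_2 = 175/16, a_3 = 875/32, a_4 = 21875/256, a_5 = 153125/512, a_6 = 2296875/2048.
c0 = a_0 = -125/46. Peel one level at a time: if S = 1 + c*z/S' with S'(0) = 1, then c is the z-coefficient of S and S' = c*z/(S - 1).
S_1 = c0/f = 1 + (161/50)*z + (71967/5000)*z^2 + ...; c1 = 161/50.
S_2 = c1*z/(S_1 - 1) = 1 + (-447/100)*z + (-25/16)*z^2 + ...; c2 = -447/100.
S_3 = c2*z/(S_2 - 1) = 1 + (-625/1788)*z + (-2403125/3196944)*z^2 + ...; c3 = -625/1788.
S_4 = c3*z/(S_3 - 1) = 1 + (-3845/1788)*z + (-25/16)*z^2 + ...; c4 = -3845/1788.
S_5 = c4*z/(S_4 - 1) = 1 + (-2235/3076)*z + (-12191925/9461776)*z^2 + ...; c5 = -2235/3076.
S_6 = c5*z/(S_5 - 1) = 1 + (-5455/3076)*z + ...; c6 = -5455/3076.


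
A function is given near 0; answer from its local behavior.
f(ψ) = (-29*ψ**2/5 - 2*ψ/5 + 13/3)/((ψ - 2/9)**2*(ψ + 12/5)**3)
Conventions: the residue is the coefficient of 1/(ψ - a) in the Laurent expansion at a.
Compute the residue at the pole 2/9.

The residue is -80710425/193877776.

At the order-2 pole 2/9 set g(ψ) = (ψ - (2/9))^2*f(ψ) = (-29*ψ**2/5 - 2*ψ/5 + 13/3)/(ψ + 12/5)**3.
Order-2 pole: residue = g'(a); g'(2/9) = -80710425/193877776, so the residue is -80710425/193877776.


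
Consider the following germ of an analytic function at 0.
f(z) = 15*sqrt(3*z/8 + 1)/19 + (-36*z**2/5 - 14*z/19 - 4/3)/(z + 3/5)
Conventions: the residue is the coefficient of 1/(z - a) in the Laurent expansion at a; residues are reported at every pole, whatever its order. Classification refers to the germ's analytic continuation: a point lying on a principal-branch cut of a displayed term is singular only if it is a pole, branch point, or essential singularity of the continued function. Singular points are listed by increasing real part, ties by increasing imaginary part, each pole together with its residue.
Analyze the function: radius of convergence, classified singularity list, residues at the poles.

Denominator factor (z + 3/5): pole of order 1 at -3/5, modulus 3/5.
Branch term (15/19)*sqrt(1 - z/(-8/3)): its argument vanishes at z = -8/3, a square-root branch point, modulus 8/3.
The radius of convergence is the smallest modulus among the singular points: 3/5.
The branch term is analytic at -3/5 and contributes nothing to the residue; only the rational part matters.
At the order-1 pole -3/5 set g(z) = (z - (-3/5))*(rational part) = -36*z**2/5 - 14*z/19 - 4/3.
Simple pole: residue = g(a) at a = -3/5, which is -24818/7125.
List the singular points by increasing real part (a conjugate pair: the negative imaginary part first).

Radius of convergence at 0: 3/5.
At -8/3: an algebraic (square-root) branch point.
At -3/5: a pole of order 1; residue -24818/7125.


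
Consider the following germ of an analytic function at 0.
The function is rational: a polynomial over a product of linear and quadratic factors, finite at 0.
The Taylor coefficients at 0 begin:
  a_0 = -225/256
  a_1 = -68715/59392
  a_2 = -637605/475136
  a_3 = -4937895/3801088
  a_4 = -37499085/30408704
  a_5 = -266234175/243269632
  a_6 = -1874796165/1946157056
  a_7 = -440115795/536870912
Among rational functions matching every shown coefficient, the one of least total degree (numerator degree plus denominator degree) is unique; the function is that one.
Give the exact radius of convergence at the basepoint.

No rational of total degree below 4 reproduces all 8 coefficients; solving the [1/3] Pade equations on them gives f(κ) = (-32*κ/29 - 5/2)/((κ - 4/3)**2*(κ + 8/5)), whose expansion matches every shown term.
Denominator factor (κ + 8/5): pole of order 1 at -8/5, modulus 8/5.
Denominator factor (κ - 4/3)^2: pole of order 2 at 4/3, modulus 4/3.
The radius of convergence is the smallest modulus among the singular points: 4/3.

The radius of convergence is 4/3.


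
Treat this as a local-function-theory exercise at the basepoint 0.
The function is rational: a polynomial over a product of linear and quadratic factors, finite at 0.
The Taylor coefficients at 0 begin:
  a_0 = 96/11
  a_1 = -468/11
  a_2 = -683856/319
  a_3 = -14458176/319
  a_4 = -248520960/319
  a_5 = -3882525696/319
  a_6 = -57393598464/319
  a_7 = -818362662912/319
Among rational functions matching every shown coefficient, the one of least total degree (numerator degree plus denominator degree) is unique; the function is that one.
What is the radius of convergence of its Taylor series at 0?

The radius of convergence is 1/12.

No rational of total degree below 4 reproduces all 8 coefficients; solving the [2/2] Pade equations on them gives f(z) = (27*z**2/29 - 7*z/4 + 2/33)/(z - 1/12)**2, whose expansion matches every shown term.
Denominator factor (z - 1/12)^2: pole of order 2 at 1/12, modulus 1/12.
The radius of convergence is the smallest modulus among the singular points: 1/12.


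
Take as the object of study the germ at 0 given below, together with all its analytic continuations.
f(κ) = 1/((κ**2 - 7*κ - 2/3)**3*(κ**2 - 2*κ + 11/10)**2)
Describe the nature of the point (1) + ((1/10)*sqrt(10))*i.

The denominator factor κ**2 - 2*κ + 11/10 vanishes at (1) + ((1/10)*sqrt(10))*i and appears to the power 2; the numerator there equals 1, nonzero, and no other factor vanishes.
Hence a pole whose order is the multiplicity, 2.

The point is a pole of order 2.


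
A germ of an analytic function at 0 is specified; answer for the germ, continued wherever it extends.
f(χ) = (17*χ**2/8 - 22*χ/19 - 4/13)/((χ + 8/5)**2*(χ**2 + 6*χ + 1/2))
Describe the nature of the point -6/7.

The point is a regular point.

Denominator factors: χ + 8/5 = 26/35 at χ = -6/7; χ**2 + 6*χ + 1/2 = -383/98 at χ = -6/7 — none vanishes.
So the germ continues analytically to -6/7.


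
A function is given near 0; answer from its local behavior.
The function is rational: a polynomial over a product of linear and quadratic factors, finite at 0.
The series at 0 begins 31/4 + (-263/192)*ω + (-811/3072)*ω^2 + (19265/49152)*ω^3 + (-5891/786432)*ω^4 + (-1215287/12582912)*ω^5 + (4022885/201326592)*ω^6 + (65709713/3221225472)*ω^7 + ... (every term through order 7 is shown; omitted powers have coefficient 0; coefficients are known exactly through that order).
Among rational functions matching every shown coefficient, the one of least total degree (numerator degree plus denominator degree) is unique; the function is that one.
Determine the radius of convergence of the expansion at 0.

No rational of total degree below 4 reproduces all 8 coefficients; solving the [2/2] Pade equations on them gives f(ω) = (17*ω**2/3 + ω/3 + 31)/(ω**2 + 3*ω/4 + 4), whose expansion matches every shown term.
Denominator factor (ω**2 + 3*ω/4 + 4): discriminant -247/16, complex-conjugate roots (-3/8) + ((1/8)*sqrt(247))*i and (-3/8) - ((1/8)*sqrt(247))*i; poles of order 1, moduli 2 and 2.
The radius of convergence is the smallest modulus among the singular points: 2.

The radius of convergence is 2.


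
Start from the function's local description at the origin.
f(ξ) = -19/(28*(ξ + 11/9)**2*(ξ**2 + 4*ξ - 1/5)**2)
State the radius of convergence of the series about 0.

The radius of convergence is -2 + (1/5)*sqrt(105).

Denominator factor (ξ**2 + 4*ξ - 1/5)^2: discriminant 84/5, real irrational roots -2 + (1/5)*sqrt(105) and -2 - (1/5)*sqrt(105); poles of order 2, moduli -2 + (1/5)*sqrt(105) and 2 + (1/5)*sqrt(105).
Denominator factor (ξ + 11/9)^2: pole of order 2 at -11/9, modulus 11/9.
The radius of convergence is the smallest modulus among the singular points: -2 + (1/5)*sqrt(105).


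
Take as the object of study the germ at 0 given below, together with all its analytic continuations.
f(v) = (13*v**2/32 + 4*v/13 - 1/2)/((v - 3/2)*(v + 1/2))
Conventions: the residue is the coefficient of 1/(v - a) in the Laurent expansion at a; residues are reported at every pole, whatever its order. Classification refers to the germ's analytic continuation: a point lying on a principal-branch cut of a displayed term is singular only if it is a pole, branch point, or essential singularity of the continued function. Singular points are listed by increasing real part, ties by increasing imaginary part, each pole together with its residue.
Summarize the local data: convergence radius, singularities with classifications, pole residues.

Denominator factor (v - 3/2): pole of order 1 at 3/2, modulus 3/2.
Denominator factor (v + 1/2): pole of order 1 at -1/2, modulus 1/2.
The radius of convergence is the smallest modulus among the singular points: 1/2.
At the order-1 pole -1/2 set g(v) = (v - (-1/2))*f(v) = (13*v**2/32 + 4*v/13 - 1/2)/(v - 3/2).
Simple pole: residue = g(a) at a = -1/2, which is 919/3328.
At the order-1 pole 3/2 set g(v) = (v - (3/2))*f(v) = (13*v**2/32 + 4*v/13 - 1/2)/(v + 1/2).
Simple pole: residue = g(a) at a = 3/2, which is 1457/3328.
List the singular points by increasing real part (a conjugate pair: the negative imaginary part first).

Radius of convergence at 0: 1/2.
At -1/2: a pole of order 1; residue 919/3328.
At 3/2: a pole of order 1; residue 1457/3328.
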